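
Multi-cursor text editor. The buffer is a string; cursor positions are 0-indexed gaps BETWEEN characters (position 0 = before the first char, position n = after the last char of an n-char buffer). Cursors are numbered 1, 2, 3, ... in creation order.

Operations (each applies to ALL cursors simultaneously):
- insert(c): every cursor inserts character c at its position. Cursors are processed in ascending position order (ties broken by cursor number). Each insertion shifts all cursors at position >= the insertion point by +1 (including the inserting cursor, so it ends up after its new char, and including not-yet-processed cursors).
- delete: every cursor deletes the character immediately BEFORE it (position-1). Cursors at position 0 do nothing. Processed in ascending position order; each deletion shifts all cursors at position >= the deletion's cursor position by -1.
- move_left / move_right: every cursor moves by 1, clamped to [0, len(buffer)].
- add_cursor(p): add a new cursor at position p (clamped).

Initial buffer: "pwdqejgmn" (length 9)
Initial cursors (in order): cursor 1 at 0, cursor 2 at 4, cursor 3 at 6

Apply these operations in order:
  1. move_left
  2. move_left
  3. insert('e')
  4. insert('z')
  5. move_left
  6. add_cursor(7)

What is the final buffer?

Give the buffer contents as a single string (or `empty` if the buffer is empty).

Answer: ezpwezdqezejgmn

Derivation:
After op 1 (move_left): buffer="pwdqejgmn" (len 9), cursors c1@0 c2@3 c3@5, authorship .........
After op 2 (move_left): buffer="pwdqejgmn" (len 9), cursors c1@0 c2@2 c3@4, authorship .........
After op 3 (insert('e')): buffer="epwedqeejgmn" (len 12), cursors c1@1 c2@4 c3@7, authorship 1..2..3.....
After op 4 (insert('z')): buffer="ezpwezdqezejgmn" (len 15), cursors c1@2 c2@6 c3@10, authorship 11..22..33.....
After op 5 (move_left): buffer="ezpwezdqezejgmn" (len 15), cursors c1@1 c2@5 c3@9, authorship 11..22..33.....
After op 6 (add_cursor(7)): buffer="ezpwezdqezejgmn" (len 15), cursors c1@1 c2@5 c4@7 c3@9, authorship 11..22..33.....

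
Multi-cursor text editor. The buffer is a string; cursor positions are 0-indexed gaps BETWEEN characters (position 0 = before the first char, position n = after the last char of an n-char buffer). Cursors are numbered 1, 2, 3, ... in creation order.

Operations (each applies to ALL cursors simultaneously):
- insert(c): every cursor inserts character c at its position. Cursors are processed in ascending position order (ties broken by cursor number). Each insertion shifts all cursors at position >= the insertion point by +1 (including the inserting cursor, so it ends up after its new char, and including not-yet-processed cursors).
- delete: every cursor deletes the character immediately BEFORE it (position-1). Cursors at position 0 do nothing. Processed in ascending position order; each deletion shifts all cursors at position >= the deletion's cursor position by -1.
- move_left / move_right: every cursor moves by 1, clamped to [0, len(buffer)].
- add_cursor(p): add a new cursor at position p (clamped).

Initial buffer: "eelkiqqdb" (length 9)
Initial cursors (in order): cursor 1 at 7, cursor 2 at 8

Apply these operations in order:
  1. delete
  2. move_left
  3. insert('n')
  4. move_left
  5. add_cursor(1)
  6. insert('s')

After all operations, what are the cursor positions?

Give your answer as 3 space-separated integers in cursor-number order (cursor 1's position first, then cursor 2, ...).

After op 1 (delete): buffer="eelkiqb" (len 7), cursors c1@6 c2@6, authorship .......
After op 2 (move_left): buffer="eelkiqb" (len 7), cursors c1@5 c2@5, authorship .......
After op 3 (insert('n')): buffer="eelkinnqb" (len 9), cursors c1@7 c2@7, authorship .....12..
After op 4 (move_left): buffer="eelkinnqb" (len 9), cursors c1@6 c2@6, authorship .....12..
After op 5 (add_cursor(1)): buffer="eelkinnqb" (len 9), cursors c3@1 c1@6 c2@6, authorship .....12..
After op 6 (insert('s')): buffer="eselkinssnqb" (len 12), cursors c3@2 c1@9 c2@9, authorship .3....1122..

Answer: 9 9 2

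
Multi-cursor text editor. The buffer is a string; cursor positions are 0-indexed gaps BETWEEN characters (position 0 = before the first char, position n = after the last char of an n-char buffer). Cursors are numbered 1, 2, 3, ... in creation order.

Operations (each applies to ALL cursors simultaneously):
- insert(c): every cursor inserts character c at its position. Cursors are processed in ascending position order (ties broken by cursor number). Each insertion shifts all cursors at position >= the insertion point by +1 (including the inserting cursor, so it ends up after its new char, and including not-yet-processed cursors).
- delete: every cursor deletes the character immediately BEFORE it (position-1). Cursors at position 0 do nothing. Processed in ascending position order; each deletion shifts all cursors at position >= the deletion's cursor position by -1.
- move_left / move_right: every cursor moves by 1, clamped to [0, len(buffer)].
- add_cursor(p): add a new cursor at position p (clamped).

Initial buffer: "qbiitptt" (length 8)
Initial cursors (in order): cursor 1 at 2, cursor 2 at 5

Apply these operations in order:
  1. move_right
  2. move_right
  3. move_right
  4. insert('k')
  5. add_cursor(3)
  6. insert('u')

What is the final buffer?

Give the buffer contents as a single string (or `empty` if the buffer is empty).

Answer: qbiuitkupttku

Derivation:
After op 1 (move_right): buffer="qbiitptt" (len 8), cursors c1@3 c2@6, authorship ........
After op 2 (move_right): buffer="qbiitptt" (len 8), cursors c1@4 c2@7, authorship ........
After op 3 (move_right): buffer="qbiitptt" (len 8), cursors c1@5 c2@8, authorship ........
After op 4 (insert('k')): buffer="qbiitkpttk" (len 10), cursors c1@6 c2@10, authorship .....1...2
After op 5 (add_cursor(3)): buffer="qbiitkpttk" (len 10), cursors c3@3 c1@6 c2@10, authorship .....1...2
After op 6 (insert('u')): buffer="qbiuitkupttku" (len 13), cursors c3@4 c1@8 c2@13, authorship ...3..11...22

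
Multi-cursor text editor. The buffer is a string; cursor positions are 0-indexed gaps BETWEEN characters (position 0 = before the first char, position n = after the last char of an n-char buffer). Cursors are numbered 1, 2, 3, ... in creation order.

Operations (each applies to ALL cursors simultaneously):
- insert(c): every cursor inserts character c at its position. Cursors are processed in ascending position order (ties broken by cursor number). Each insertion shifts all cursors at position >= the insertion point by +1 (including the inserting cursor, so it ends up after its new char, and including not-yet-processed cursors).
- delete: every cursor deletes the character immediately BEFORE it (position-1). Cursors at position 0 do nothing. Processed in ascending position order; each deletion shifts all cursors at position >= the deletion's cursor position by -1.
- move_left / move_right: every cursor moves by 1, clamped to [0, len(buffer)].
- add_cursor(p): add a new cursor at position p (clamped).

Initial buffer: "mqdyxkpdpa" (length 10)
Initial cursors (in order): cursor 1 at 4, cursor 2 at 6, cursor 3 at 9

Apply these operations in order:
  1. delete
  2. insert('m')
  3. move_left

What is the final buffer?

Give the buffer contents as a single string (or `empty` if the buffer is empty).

Answer: mqdmxmpdma

Derivation:
After op 1 (delete): buffer="mqdxpda" (len 7), cursors c1@3 c2@4 c3@6, authorship .......
After op 2 (insert('m')): buffer="mqdmxmpdma" (len 10), cursors c1@4 c2@6 c3@9, authorship ...1.2..3.
After op 3 (move_left): buffer="mqdmxmpdma" (len 10), cursors c1@3 c2@5 c3@8, authorship ...1.2..3.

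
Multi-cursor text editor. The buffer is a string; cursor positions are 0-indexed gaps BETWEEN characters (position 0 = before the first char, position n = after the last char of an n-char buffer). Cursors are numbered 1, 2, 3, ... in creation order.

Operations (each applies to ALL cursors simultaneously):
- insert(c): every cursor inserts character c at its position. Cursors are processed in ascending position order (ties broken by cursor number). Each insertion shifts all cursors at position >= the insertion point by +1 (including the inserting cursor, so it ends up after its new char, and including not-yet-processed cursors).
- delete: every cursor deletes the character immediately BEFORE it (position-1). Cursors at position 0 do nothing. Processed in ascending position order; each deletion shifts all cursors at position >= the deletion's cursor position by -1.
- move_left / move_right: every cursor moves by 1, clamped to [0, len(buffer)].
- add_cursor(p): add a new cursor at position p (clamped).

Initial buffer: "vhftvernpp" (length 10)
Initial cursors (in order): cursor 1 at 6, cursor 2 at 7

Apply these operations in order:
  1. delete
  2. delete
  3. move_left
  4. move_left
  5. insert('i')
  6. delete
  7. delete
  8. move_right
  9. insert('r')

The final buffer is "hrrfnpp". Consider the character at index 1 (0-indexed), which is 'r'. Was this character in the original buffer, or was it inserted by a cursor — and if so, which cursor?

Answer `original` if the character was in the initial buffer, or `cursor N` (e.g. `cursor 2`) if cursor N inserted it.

Answer: cursor 1

Derivation:
After op 1 (delete): buffer="vhftvnpp" (len 8), cursors c1@5 c2@5, authorship ........
After op 2 (delete): buffer="vhfnpp" (len 6), cursors c1@3 c2@3, authorship ......
After op 3 (move_left): buffer="vhfnpp" (len 6), cursors c1@2 c2@2, authorship ......
After op 4 (move_left): buffer="vhfnpp" (len 6), cursors c1@1 c2@1, authorship ......
After op 5 (insert('i')): buffer="viihfnpp" (len 8), cursors c1@3 c2@3, authorship .12.....
After op 6 (delete): buffer="vhfnpp" (len 6), cursors c1@1 c2@1, authorship ......
After op 7 (delete): buffer="hfnpp" (len 5), cursors c1@0 c2@0, authorship .....
After op 8 (move_right): buffer="hfnpp" (len 5), cursors c1@1 c2@1, authorship .....
After op 9 (insert('r')): buffer="hrrfnpp" (len 7), cursors c1@3 c2@3, authorship .12....
Authorship (.=original, N=cursor N): . 1 2 . . . .
Index 1: author = 1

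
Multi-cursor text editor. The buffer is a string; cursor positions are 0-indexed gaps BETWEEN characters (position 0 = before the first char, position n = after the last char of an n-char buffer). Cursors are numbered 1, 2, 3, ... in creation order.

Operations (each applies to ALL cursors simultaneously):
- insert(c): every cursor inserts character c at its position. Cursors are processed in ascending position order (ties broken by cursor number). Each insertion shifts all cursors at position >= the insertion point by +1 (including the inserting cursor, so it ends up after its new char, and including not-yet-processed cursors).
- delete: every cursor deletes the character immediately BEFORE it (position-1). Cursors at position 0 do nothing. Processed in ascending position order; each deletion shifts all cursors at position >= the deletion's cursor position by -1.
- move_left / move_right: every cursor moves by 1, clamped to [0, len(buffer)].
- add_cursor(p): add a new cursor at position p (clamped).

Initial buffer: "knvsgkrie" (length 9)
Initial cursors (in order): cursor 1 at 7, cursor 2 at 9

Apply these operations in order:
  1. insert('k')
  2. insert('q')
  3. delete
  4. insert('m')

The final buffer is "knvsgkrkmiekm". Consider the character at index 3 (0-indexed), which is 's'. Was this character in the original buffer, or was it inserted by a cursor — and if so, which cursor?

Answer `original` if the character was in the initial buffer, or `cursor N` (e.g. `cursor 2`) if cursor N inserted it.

Answer: original

Derivation:
After op 1 (insert('k')): buffer="knvsgkrkiek" (len 11), cursors c1@8 c2@11, authorship .......1..2
After op 2 (insert('q')): buffer="knvsgkrkqiekq" (len 13), cursors c1@9 c2@13, authorship .......11..22
After op 3 (delete): buffer="knvsgkrkiek" (len 11), cursors c1@8 c2@11, authorship .......1..2
After op 4 (insert('m')): buffer="knvsgkrkmiekm" (len 13), cursors c1@9 c2@13, authorship .......11..22
Authorship (.=original, N=cursor N): . . . . . . . 1 1 . . 2 2
Index 3: author = original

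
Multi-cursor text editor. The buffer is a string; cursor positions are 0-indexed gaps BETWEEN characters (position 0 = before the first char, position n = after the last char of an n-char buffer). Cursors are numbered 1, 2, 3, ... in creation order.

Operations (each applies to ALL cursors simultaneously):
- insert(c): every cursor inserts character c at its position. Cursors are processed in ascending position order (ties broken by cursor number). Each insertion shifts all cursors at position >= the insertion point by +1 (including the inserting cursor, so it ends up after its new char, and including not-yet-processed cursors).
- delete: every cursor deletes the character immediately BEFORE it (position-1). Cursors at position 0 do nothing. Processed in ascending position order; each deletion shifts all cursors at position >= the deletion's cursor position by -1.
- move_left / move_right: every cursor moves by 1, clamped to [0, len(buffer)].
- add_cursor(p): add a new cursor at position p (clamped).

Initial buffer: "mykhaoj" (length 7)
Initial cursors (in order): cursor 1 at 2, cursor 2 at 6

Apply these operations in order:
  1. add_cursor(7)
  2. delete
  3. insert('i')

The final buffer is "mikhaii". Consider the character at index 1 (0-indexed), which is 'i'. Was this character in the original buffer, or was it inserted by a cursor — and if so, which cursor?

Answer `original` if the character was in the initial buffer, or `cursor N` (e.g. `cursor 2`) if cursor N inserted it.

Answer: cursor 1

Derivation:
After op 1 (add_cursor(7)): buffer="mykhaoj" (len 7), cursors c1@2 c2@6 c3@7, authorship .......
After op 2 (delete): buffer="mkha" (len 4), cursors c1@1 c2@4 c3@4, authorship ....
After op 3 (insert('i')): buffer="mikhaii" (len 7), cursors c1@2 c2@7 c3@7, authorship .1...23
Authorship (.=original, N=cursor N): . 1 . . . 2 3
Index 1: author = 1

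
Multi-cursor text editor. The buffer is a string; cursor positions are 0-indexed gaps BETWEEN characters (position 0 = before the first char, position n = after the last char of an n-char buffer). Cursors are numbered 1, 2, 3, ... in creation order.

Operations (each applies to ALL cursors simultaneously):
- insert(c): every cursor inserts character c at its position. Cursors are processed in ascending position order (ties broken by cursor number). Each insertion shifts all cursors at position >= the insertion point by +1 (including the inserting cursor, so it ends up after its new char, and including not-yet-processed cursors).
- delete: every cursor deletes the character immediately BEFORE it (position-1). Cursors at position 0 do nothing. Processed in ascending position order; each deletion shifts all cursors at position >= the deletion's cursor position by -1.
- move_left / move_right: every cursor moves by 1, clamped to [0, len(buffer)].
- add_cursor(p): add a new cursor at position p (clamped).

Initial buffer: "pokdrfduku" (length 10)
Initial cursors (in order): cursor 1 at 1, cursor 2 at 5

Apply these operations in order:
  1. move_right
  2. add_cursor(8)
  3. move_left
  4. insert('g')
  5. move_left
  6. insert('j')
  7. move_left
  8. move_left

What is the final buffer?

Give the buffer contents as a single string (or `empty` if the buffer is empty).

After op 1 (move_right): buffer="pokdrfduku" (len 10), cursors c1@2 c2@6, authorship ..........
After op 2 (add_cursor(8)): buffer="pokdrfduku" (len 10), cursors c1@2 c2@6 c3@8, authorship ..........
After op 3 (move_left): buffer="pokdrfduku" (len 10), cursors c1@1 c2@5 c3@7, authorship ..........
After op 4 (insert('g')): buffer="pgokdrgfdguku" (len 13), cursors c1@2 c2@7 c3@10, authorship .1....2..3...
After op 5 (move_left): buffer="pgokdrgfdguku" (len 13), cursors c1@1 c2@6 c3@9, authorship .1....2..3...
After op 6 (insert('j')): buffer="pjgokdrjgfdjguku" (len 16), cursors c1@2 c2@8 c3@12, authorship .11....22..33...
After op 7 (move_left): buffer="pjgokdrjgfdjguku" (len 16), cursors c1@1 c2@7 c3@11, authorship .11....22..33...
After op 8 (move_left): buffer="pjgokdrjgfdjguku" (len 16), cursors c1@0 c2@6 c3@10, authorship .11....22..33...

Answer: pjgokdrjgfdjguku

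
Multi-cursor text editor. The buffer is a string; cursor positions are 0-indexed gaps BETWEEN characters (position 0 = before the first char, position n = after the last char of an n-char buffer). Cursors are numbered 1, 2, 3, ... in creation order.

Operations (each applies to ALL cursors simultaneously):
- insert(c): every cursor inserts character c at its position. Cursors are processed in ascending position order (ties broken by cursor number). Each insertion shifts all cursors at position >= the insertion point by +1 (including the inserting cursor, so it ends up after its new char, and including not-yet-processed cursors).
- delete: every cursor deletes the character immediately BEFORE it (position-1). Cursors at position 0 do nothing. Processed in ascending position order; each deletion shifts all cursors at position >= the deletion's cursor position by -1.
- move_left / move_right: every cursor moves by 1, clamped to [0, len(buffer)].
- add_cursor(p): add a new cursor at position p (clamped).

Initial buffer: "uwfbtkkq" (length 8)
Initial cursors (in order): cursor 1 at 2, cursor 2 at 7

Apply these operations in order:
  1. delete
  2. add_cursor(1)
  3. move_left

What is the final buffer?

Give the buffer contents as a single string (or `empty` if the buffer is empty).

Answer: ufbtkq

Derivation:
After op 1 (delete): buffer="ufbtkq" (len 6), cursors c1@1 c2@5, authorship ......
After op 2 (add_cursor(1)): buffer="ufbtkq" (len 6), cursors c1@1 c3@1 c2@5, authorship ......
After op 3 (move_left): buffer="ufbtkq" (len 6), cursors c1@0 c3@0 c2@4, authorship ......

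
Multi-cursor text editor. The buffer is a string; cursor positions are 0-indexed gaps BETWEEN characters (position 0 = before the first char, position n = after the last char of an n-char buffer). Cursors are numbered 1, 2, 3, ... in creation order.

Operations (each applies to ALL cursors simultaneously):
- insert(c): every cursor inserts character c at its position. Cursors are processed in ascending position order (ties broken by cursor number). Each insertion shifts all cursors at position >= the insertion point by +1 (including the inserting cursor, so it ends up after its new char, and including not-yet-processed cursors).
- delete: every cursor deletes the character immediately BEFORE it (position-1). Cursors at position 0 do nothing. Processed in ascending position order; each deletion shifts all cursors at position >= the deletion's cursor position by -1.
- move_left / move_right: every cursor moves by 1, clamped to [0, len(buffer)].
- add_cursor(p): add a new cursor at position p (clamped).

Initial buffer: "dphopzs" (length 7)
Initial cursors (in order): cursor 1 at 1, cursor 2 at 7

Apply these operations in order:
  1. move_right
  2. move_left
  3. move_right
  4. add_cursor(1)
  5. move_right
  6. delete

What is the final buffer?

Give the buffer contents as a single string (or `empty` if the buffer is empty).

Answer: dopz

Derivation:
After op 1 (move_right): buffer="dphopzs" (len 7), cursors c1@2 c2@7, authorship .......
After op 2 (move_left): buffer="dphopzs" (len 7), cursors c1@1 c2@6, authorship .......
After op 3 (move_right): buffer="dphopzs" (len 7), cursors c1@2 c2@7, authorship .......
After op 4 (add_cursor(1)): buffer="dphopzs" (len 7), cursors c3@1 c1@2 c2@7, authorship .......
After op 5 (move_right): buffer="dphopzs" (len 7), cursors c3@2 c1@3 c2@7, authorship .......
After op 6 (delete): buffer="dopz" (len 4), cursors c1@1 c3@1 c2@4, authorship ....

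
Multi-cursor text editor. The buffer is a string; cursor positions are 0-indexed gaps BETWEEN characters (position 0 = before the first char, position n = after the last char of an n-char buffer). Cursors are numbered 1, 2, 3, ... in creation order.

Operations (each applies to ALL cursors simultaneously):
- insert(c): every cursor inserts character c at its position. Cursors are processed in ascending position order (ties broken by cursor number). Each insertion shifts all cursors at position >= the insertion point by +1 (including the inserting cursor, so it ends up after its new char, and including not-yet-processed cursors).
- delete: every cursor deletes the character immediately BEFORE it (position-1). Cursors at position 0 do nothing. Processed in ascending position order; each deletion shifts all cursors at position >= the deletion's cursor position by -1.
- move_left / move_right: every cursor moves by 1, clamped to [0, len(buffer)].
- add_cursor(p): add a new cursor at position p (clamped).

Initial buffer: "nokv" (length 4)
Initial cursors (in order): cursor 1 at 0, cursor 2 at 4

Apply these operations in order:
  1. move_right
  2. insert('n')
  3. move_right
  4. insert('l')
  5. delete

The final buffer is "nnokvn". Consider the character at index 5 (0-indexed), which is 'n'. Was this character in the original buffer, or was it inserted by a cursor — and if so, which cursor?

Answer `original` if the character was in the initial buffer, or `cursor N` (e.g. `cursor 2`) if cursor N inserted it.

Answer: cursor 2

Derivation:
After op 1 (move_right): buffer="nokv" (len 4), cursors c1@1 c2@4, authorship ....
After op 2 (insert('n')): buffer="nnokvn" (len 6), cursors c1@2 c2@6, authorship .1...2
After op 3 (move_right): buffer="nnokvn" (len 6), cursors c1@3 c2@6, authorship .1...2
After op 4 (insert('l')): buffer="nnolkvnl" (len 8), cursors c1@4 c2@8, authorship .1.1..22
After op 5 (delete): buffer="nnokvn" (len 6), cursors c1@3 c2@6, authorship .1...2
Authorship (.=original, N=cursor N): . 1 . . . 2
Index 5: author = 2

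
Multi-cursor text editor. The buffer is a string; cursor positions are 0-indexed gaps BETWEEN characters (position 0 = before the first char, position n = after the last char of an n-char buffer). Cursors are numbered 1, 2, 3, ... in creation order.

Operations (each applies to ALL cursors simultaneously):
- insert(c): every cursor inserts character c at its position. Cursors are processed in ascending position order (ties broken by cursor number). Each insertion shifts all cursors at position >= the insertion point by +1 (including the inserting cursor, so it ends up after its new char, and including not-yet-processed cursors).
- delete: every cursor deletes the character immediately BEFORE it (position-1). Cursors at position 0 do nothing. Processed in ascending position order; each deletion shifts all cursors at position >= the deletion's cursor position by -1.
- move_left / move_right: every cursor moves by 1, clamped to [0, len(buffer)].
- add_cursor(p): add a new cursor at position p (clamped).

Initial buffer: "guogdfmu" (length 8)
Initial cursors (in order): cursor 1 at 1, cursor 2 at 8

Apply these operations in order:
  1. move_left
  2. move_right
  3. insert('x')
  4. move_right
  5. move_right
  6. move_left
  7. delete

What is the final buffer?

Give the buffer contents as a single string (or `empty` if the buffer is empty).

Answer: gxogdfmx

Derivation:
After op 1 (move_left): buffer="guogdfmu" (len 8), cursors c1@0 c2@7, authorship ........
After op 2 (move_right): buffer="guogdfmu" (len 8), cursors c1@1 c2@8, authorship ........
After op 3 (insert('x')): buffer="gxuogdfmux" (len 10), cursors c1@2 c2@10, authorship .1.......2
After op 4 (move_right): buffer="gxuogdfmux" (len 10), cursors c1@3 c2@10, authorship .1.......2
After op 5 (move_right): buffer="gxuogdfmux" (len 10), cursors c1@4 c2@10, authorship .1.......2
After op 6 (move_left): buffer="gxuogdfmux" (len 10), cursors c1@3 c2@9, authorship .1.......2
After op 7 (delete): buffer="gxogdfmx" (len 8), cursors c1@2 c2@7, authorship .1.....2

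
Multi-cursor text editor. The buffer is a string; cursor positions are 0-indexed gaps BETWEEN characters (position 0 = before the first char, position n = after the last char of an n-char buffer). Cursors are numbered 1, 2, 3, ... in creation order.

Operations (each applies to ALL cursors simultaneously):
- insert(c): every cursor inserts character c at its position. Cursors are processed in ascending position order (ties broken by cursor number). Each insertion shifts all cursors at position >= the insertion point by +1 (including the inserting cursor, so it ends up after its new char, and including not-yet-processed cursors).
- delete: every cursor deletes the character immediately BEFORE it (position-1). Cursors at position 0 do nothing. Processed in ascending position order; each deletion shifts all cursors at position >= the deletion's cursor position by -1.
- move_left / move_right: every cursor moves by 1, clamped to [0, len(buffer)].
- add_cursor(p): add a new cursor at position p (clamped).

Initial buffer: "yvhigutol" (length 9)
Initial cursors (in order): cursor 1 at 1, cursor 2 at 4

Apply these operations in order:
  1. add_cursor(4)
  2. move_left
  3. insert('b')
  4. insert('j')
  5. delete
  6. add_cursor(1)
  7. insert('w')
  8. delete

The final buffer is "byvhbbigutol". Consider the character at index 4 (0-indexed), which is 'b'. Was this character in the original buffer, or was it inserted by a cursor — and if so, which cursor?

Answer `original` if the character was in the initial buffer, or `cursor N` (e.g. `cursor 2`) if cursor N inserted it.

Answer: cursor 2

Derivation:
After op 1 (add_cursor(4)): buffer="yvhigutol" (len 9), cursors c1@1 c2@4 c3@4, authorship .........
After op 2 (move_left): buffer="yvhigutol" (len 9), cursors c1@0 c2@3 c3@3, authorship .........
After op 3 (insert('b')): buffer="byvhbbigutol" (len 12), cursors c1@1 c2@6 c3@6, authorship 1...23......
After op 4 (insert('j')): buffer="bjyvhbbjjigutol" (len 15), cursors c1@2 c2@9 c3@9, authorship 11...2323......
After op 5 (delete): buffer="byvhbbigutol" (len 12), cursors c1@1 c2@6 c3@6, authorship 1...23......
After op 6 (add_cursor(1)): buffer="byvhbbigutol" (len 12), cursors c1@1 c4@1 c2@6 c3@6, authorship 1...23......
After op 7 (insert('w')): buffer="bwwyvhbbwwigutol" (len 16), cursors c1@3 c4@3 c2@10 c3@10, authorship 114...2323......
After op 8 (delete): buffer="byvhbbigutol" (len 12), cursors c1@1 c4@1 c2@6 c3@6, authorship 1...23......
Authorship (.=original, N=cursor N): 1 . . . 2 3 . . . . . .
Index 4: author = 2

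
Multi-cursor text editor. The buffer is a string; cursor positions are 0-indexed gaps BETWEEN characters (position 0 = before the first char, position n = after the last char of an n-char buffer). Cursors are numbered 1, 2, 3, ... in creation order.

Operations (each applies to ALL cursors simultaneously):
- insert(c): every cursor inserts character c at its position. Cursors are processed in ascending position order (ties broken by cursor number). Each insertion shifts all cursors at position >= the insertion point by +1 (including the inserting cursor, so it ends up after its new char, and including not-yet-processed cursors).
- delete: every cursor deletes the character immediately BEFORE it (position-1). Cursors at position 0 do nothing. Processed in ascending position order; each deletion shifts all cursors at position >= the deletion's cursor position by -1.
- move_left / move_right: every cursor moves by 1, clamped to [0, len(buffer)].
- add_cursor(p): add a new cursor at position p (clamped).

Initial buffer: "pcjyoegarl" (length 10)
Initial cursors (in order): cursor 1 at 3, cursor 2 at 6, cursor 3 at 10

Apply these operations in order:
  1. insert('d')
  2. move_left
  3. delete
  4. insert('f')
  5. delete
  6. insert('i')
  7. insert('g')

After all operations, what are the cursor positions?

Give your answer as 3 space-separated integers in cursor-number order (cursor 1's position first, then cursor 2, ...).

After op 1 (insert('d')): buffer="pcjdyoedgarld" (len 13), cursors c1@4 c2@8 c3@13, authorship ...1...2....3
After op 2 (move_left): buffer="pcjdyoedgarld" (len 13), cursors c1@3 c2@7 c3@12, authorship ...1...2....3
After op 3 (delete): buffer="pcdyodgard" (len 10), cursors c1@2 c2@5 c3@9, authorship ..1..2...3
After op 4 (insert('f')): buffer="pcfdyofdgarfd" (len 13), cursors c1@3 c2@7 c3@12, authorship ..11..22...33
After op 5 (delete): buffer="pcdyodgard" (len 10), cursors c1@2 c2@5 c3@9, authorship ..1..2...3
After op 6 (insert('i')): buffer="pcidyoidgarid" (len 13), cursors c1@3 c2@7 c3@12, authorship ..11..22...33
After op 7 (insert('g')): buffer="pcigdyoigdgarigd" (len 16), cursors c1@4 c2@9 c3@15, authorship ..111..222...333

Answer: 4 9 15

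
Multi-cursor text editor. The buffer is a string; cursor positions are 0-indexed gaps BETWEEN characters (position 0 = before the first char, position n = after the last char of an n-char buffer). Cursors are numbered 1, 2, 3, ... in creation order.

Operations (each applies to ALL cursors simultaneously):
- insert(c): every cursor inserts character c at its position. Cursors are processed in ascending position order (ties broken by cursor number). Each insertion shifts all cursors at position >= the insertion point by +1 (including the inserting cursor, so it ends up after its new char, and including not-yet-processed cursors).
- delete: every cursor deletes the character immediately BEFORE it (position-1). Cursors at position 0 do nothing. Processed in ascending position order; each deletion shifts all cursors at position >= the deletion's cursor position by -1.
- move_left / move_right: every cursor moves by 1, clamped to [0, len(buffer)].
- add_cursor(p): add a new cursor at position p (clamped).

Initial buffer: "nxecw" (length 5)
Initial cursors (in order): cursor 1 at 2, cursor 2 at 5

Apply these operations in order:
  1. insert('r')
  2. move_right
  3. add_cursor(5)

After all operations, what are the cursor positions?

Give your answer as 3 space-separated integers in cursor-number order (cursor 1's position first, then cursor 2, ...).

After op 1 (insert('r')): buffer="nxrecwr" (len 7), cursors c1@3 c2@7, authorship ..1...2
After op 2 (move_right): buffer="nxrecwr" (len 7), cursors c1@4 c2@7, authorship ..1...2
After op 3 (add_cursor(5)): buffer="nxrecwr" (len 7), cursors c1@4 c3@5 c2@7, authorship ..1...2

Answer: 4 7 5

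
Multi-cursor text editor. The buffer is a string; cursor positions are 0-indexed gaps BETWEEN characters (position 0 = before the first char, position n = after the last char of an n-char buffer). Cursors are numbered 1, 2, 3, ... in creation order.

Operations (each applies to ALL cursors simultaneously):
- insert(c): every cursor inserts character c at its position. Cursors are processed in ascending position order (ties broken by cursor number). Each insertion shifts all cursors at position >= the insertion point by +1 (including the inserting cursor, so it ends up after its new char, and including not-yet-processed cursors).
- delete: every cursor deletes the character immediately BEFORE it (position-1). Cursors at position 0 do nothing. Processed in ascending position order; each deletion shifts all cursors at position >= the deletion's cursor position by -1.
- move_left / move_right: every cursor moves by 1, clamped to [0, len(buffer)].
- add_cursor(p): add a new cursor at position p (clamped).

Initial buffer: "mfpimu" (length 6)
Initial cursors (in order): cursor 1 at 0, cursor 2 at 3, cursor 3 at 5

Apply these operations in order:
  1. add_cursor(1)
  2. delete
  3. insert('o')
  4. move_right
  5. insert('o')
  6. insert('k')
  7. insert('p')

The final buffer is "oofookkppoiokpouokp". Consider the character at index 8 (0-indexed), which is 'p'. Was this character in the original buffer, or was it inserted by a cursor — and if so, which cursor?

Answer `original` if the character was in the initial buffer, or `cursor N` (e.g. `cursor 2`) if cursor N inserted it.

After op 1 (add_cursor(1)): buffer="mfpimu" (len 6), cursors c1@0 c4@1 c2@3 c3@5, authorship ......
After op 2 (delete): buffer="fiu" (len 3), cursors c1@0 c4@0 c2@1 c3@2, authorship ...
After op 3 (insert('o')): buffer="oofoiou" (len 7), cursors c1@2 c4@2 c2@4 c3@6, authorship 14.2.3.
After op 4 (move_right): buffer="oofoiou" (len 7), cursors c1@3 c4@3 c2@5 c3@7, authorship 14.2.3.
After op 5 (insert('o')): buffer="oofoooioouo" (len 11), cursors c1@5 c4@5 c2@8 c3@11, authorship 14.142.23.3
After op 6 (insert('k')): buffer="oofookkoiokouok" (len 15), cursors c1@7 c4@7 c2@11 c3@15, authorship 14.14142.223.33
After op 7 (insert('p')): buffer="oofookkppoiokpouokp" (len 19), cursors c1@9 c4@9 c2@14 c3@19, authorship 14.1414142.2223.333
Authorship (.=original, N=cursor N): 1 4 . 1 4 1 4 1 4 2 . 2 2 2 3 . 3 3 3
Index 8: author = 4

Answer: cursor 4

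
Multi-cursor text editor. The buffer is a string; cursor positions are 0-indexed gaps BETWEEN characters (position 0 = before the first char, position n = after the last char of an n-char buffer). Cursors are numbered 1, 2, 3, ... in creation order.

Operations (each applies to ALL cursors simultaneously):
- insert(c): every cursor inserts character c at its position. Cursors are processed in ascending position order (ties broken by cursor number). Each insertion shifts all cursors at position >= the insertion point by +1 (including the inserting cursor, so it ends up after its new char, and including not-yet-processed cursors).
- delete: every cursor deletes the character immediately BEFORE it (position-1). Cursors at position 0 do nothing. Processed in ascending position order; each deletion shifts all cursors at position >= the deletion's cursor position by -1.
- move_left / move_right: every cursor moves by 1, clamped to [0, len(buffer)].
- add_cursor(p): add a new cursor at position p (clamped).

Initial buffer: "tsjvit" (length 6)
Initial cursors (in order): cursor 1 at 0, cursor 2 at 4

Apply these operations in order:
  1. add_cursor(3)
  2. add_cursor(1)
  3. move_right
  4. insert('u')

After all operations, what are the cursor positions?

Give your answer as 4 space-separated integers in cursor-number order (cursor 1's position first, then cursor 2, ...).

Answer: 2 9 7 4

Derivation:
After op 1 (add_cursor(3)): buffer="tsjvit" (len 6), cursors c1@0 c3@3 c2@4, authorship ......
After op 2 (add_cursor(1)): buffer="tsjvit" (len 6), cursors c1@0 c4@1 c3@3 c2@4, authorship ......
After op 3 (move_right): buffer="tsjvit" (len 6), cursors c1@1 c4@2 c3@4 c2@5, authorship ......
After op 4 (insert('u')): buffer="tusujvuiut" (len 10), cursors c1@2 c4@4 c3@7 c2@9, authorship .1.4..3.2.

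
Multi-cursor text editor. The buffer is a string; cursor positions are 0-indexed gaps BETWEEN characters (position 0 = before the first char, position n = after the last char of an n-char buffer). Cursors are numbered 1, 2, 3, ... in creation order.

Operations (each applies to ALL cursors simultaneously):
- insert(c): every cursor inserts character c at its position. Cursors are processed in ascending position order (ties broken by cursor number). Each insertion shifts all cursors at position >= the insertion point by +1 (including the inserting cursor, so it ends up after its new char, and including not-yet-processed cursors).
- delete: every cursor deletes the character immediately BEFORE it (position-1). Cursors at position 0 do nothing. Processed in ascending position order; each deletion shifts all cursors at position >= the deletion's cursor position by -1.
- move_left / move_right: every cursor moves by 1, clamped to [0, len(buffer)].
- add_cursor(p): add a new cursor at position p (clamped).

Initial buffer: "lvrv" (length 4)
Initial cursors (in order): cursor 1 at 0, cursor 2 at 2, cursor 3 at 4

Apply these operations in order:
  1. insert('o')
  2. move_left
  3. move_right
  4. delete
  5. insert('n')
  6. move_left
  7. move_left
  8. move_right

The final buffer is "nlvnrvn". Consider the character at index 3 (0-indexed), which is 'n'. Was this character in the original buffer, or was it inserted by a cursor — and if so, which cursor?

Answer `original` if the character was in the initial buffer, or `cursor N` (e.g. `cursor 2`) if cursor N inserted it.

After op 1 (insert('o')): buffer="olvorvo" (len 7), cursors c1@1 c2@4 c3@7, authorship 1..2..3
After op 2 (move_left): buffer="olvorvo" (len 7), cursors c1@0 c2@3 c3@6, authorship 1..2..3
After op 3 (move_right): buffer="olvorvo" (len 7), cursors c1@1 c2@4 c3@7, authorship 1..2..3
After op 4 (delete): buffer="lvrv" (len 4), cursors c1@0 c2@2 c3@4, authorship ....
After op 5 (insert('n')): buffer="nlvnrvn" (len 7), cursors c1@1 c2@4 c3@7, authorship 1..2..3
After op 6 (move_left): buffer="nlvnrvn" (len 7), cursors c1@0 c2@3 c3@6, authorship 1..2..3
After op 7 (move_left): buffer="nlvnrvn" (len 7), cursors c1@0 c2@2 c3@5, authorship 1..2..3
After op 8 (move_right): buffer="nlvnrvn" (len 7), cursors c1@1 c2@3 c3@6, authorship 1..2..3
Authorship (.=original, N=cursor N): 1 . . 2 . . 3
Index 3: author = 2

Answer: cursor 2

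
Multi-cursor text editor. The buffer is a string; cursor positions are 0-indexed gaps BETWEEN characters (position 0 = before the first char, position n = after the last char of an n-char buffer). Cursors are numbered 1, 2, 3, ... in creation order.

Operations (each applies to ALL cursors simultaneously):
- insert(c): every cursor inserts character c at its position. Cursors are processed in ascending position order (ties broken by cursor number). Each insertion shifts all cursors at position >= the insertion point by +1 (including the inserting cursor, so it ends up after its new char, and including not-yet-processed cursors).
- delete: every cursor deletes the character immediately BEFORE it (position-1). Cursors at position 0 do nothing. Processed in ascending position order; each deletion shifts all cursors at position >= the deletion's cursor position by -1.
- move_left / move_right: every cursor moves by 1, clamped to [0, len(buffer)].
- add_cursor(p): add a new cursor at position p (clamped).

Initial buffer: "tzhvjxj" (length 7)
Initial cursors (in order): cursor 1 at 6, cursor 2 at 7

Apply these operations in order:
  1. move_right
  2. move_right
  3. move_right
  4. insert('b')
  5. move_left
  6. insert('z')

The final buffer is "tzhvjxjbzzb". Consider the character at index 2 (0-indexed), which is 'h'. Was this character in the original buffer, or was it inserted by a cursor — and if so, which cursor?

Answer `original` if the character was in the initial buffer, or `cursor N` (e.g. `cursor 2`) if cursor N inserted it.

Answer: original

Derivation:
After op 1 (move_right): buffer="tzhvjxj" (len 7), cursors c1@7 c2@7, authorship .......
After op 2 (move_right): buffer="tzhvjxj" (len 7), cursors c1@7 c2@7, authorship .......
After op 3 (move_right): buffer="tzhvjxj" (len 7), cursors c1@7 c2@7, authorship .......
After op 4 (insert('b')): buffer="tzhvjxjbb" (len 9), cursors c1@9 c2@9, authorship .......12
After op 5 (move_left): buffer="tzhvjxjbb" (len 9), cursors c1@8 c2@8, authorship .......12
After op 6 (insert('z')): buffer="tzhvjxjbzzb" (len 11), cursors c1@10 c2@10, authorship .......1122
Authorship (.=original, N=cursor N): . . . . . . . 1 1 2 2
Index 2: author = original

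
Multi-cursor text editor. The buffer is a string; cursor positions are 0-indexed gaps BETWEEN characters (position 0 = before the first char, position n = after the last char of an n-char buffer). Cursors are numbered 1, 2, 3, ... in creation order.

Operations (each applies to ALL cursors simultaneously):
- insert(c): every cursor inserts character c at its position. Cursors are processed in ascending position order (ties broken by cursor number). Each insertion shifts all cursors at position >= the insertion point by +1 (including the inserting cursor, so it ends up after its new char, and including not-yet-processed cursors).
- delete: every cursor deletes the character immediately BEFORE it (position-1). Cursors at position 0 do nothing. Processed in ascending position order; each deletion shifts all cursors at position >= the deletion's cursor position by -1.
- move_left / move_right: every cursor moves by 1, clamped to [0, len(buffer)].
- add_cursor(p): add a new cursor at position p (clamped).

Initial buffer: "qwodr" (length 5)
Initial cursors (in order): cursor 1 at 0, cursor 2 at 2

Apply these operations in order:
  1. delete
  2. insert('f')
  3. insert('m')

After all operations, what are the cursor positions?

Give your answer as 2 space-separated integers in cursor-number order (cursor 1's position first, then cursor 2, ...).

After op 1 (delete): buffer="qodr" (len 4), cursors c1@0 c2@1, authorship ....
After op 2 (insert('f')): buffer="fqfodr" (len 6), cursors c1@1 c2@3, authorship 1.2...
After op 3 (insert('m')): buffer="fmqfmodr" (len 8), cursors c1@2 c2@5, authorship 11.22...

Answer: 2 5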